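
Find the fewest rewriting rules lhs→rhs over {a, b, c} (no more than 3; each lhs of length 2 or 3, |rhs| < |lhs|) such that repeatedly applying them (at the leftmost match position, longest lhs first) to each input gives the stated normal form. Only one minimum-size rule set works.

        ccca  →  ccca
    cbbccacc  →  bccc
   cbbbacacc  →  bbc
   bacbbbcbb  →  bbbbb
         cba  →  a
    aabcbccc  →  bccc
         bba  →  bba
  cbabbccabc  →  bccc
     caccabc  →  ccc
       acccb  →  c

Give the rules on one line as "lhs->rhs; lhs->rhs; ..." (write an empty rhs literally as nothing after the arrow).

ab->; ac->; cb->

  | ccca
  | cbbccacc => bccacc => bccc
  | cbbbacacc => bbacacc => bbacc => bbc
  | bacbbbcbb => bbbbcbb => bbbbb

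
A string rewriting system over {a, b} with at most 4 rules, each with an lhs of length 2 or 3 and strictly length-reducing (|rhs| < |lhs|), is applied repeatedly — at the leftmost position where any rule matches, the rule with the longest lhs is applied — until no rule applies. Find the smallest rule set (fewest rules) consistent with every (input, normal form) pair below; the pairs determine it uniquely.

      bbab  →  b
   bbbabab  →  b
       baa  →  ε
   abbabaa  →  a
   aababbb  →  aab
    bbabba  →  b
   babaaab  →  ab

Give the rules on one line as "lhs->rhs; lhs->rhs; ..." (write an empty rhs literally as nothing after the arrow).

ba->b; baa->; bb->b

  | bbab => bab => bb => b
  | bbbabab => bbabab => babab => bbab => bab => bb => b
  | baa => ε
  | abbabaa => ababaa => abbaa => abaa => a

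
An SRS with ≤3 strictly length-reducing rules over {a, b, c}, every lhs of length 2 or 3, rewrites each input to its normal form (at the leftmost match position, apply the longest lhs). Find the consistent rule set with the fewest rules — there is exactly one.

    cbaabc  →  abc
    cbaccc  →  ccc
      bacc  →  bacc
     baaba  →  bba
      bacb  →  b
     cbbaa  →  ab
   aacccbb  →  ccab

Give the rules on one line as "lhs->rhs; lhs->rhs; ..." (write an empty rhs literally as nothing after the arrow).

  | cbaabc => aaabc => abc
  | cbaccc => aaccc => ccc
  | bacc
  | baaba => bba

aa->; cb->a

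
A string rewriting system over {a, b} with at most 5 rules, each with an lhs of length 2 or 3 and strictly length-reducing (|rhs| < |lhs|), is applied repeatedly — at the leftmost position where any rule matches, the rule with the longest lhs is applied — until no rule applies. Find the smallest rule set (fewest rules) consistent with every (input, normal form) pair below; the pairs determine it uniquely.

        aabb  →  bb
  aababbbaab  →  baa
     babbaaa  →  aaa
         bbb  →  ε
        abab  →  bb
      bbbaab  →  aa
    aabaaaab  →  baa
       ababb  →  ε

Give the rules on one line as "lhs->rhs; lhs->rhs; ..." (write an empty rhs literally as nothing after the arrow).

  | aabb => abb => bb
  | aababbbaab => abbbbaab => bbbbaab => baab => baa
  | babbaaa => bbbaaa => aaa
  | bbb => ε

ab->a; aba->b; abb->bb; bbb->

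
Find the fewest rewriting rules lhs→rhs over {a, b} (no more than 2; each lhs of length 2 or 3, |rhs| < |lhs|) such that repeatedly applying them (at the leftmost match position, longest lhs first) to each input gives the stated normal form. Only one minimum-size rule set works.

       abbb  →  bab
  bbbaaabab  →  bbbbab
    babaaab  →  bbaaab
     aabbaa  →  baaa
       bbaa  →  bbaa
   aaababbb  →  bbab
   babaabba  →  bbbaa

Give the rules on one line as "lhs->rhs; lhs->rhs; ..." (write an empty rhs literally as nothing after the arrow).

aba->ba; abb->ba

  | abbb => bab
  | bbbaaabab => bbbaabab => bbbabab => bbbbab
  | babaaab => bbaaab
  | aabbaa => abaaa => baaa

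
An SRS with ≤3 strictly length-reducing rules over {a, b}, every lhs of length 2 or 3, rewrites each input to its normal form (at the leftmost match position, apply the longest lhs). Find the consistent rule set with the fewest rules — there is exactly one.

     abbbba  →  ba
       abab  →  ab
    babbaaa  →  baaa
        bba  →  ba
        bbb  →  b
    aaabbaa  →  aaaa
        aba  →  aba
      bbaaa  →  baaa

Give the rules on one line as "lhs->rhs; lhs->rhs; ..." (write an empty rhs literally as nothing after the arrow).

abb->; bab->b; bb->b

  | abbbba => bba => ba
  | abab => ab
  | babbaaa => bbaaa => baaa
  | bba => ba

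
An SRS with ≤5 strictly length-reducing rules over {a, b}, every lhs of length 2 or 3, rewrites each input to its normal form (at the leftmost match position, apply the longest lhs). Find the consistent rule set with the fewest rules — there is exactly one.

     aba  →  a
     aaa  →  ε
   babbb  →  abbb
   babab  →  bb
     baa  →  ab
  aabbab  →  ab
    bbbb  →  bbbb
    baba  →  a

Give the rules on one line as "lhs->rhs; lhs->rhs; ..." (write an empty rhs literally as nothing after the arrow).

  | aba => a
  | aaa => ba => ε
  | babbb => abbb
  | babab => abab => aab => bb

aa->b; ba->; baa->ab; bab->ab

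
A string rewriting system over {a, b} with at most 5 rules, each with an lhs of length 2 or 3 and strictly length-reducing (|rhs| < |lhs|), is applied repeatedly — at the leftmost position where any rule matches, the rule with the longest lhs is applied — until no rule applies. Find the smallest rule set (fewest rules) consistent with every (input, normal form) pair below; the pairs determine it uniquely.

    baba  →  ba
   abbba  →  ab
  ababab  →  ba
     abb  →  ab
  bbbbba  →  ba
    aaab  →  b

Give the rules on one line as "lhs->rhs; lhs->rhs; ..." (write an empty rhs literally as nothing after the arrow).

  | baba => aaa => ba
  | abbba => abaa => abb => ab
  | ababab => aaaab => baab => bbb => ba
  | abb => ab

aa->b; bab->aa; bb->b; bbb->ba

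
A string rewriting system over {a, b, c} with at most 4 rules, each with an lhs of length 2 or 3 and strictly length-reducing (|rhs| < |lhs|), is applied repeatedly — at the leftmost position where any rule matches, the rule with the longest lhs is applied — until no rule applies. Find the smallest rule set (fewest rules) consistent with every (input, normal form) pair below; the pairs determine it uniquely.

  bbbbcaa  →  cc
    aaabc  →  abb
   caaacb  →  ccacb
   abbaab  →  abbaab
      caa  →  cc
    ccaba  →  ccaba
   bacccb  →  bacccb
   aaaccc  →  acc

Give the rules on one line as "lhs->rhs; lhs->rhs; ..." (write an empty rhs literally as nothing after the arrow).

aac->bb; bc->c; caa->cc

  | bbbbcaa => bbbcaa => bbcaa => bcaa => caa => cc
  | aaabc => aaac => abb
  | caaacb => ccacb
  | abbaab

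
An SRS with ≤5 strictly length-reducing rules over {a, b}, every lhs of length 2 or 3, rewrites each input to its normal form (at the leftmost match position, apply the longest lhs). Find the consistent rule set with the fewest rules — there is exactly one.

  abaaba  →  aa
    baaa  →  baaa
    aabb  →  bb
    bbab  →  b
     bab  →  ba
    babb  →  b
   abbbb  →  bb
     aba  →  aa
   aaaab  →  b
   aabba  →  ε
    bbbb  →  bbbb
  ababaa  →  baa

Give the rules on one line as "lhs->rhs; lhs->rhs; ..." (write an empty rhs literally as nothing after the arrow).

aab->b; ab->a; abb->; bba->

  | abaaba => aaaba => aba => aa
  | baaa
  | aabb => bb
  | bbab => b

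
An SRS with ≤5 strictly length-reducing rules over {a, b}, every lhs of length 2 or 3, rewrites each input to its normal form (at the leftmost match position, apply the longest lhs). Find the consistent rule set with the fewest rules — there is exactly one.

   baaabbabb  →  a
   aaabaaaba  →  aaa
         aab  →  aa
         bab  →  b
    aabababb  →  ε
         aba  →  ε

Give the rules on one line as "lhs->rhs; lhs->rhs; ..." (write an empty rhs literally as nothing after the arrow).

ab->a; aba->; ba->; bb->

  | baaabbabb => aabbabb => aababb => abb => ab => a
  | aaabaaaba => aaaaba => aaa
  | aab => aa
  | bab => b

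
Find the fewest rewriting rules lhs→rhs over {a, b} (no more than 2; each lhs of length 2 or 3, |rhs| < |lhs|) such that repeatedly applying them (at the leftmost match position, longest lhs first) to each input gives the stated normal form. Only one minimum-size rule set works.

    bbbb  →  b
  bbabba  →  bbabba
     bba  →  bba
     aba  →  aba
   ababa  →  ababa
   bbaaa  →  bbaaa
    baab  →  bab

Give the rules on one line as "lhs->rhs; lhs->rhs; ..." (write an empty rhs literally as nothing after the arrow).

  | bbbb => b
  | bbabba
  | bba
  | aba

aab->ab; bbb->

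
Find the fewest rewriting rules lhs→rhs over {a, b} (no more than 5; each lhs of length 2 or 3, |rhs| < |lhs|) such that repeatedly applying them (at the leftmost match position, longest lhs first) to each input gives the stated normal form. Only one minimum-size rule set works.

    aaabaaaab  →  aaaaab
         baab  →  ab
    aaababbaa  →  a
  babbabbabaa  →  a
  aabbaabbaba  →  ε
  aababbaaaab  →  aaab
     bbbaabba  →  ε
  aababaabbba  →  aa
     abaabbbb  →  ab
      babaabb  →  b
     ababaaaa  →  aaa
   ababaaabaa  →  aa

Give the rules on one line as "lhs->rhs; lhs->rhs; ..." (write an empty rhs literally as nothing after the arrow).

  | aaabaaaab => aaaaab
  | baab => ab
  | aaababbaa => aabbaa => abaa => a
  | babbabbabaa => bbabbabaa => aabbabaa => ababaa => baa => a

aba->; abb->b; ba->; bb->a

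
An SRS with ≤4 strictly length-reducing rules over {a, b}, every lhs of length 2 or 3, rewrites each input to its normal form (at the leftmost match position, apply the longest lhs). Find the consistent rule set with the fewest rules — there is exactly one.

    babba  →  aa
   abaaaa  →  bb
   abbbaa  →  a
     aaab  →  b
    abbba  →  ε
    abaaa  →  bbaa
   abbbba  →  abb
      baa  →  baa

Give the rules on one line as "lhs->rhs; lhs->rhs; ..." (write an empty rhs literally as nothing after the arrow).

  | babba => bbba => aa
  | abaaaa => bbaaa => bb
  | abbbaa => aaaa => a
  | aaab => b

aaa->; aba->bb; bab->bb; bbb->a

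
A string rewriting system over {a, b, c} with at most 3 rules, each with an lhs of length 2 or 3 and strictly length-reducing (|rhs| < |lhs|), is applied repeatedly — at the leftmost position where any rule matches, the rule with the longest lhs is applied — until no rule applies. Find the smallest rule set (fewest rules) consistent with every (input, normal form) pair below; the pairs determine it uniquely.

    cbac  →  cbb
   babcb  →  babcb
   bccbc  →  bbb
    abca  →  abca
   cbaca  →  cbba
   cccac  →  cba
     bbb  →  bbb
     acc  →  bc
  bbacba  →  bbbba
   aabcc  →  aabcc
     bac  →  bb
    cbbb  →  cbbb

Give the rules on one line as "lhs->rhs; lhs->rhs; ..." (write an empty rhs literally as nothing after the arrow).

  | cbac => cbb
  | babcb
  | bccbc => bbac => bbb
  | abca

ac->b; ccb->ba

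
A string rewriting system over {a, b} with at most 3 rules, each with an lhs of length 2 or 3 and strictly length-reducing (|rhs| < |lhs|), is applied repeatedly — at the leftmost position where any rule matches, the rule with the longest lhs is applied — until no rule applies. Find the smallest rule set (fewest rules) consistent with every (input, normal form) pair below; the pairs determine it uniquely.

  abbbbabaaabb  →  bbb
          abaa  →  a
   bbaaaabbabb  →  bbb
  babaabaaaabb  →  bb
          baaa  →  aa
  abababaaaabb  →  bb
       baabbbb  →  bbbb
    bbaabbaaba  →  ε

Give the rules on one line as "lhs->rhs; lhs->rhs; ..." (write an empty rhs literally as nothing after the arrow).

ab->b; ba->

  | abbbbabaaabb => bbbbabaaabb => bbbbaaabb => bbbaabb => bbabb => bbb
  | abaa => baa => a
  | bbaaaabbabb => baaabbabb => aabbabb => abbabb => bbabb => bbb
  | babaabaaaabb => baabaaaabb => abaaaabb => baaaabb => aaabb => aabb => abb => bb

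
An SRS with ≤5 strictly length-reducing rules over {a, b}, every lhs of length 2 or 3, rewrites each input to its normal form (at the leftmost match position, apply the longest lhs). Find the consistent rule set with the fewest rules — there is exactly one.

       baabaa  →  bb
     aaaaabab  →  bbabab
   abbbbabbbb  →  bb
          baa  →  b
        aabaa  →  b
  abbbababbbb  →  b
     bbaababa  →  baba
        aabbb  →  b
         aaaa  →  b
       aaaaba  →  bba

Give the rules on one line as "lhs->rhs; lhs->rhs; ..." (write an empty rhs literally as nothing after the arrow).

  | baabaa => bbaa => bb
  | aaaaabab => baaabab => bbabab
  | abbbbabbbb => bbbabbbb => babbbb => bbbb => bb
  | baa => b

aa->; aaa->ba; abb->b; bbb->b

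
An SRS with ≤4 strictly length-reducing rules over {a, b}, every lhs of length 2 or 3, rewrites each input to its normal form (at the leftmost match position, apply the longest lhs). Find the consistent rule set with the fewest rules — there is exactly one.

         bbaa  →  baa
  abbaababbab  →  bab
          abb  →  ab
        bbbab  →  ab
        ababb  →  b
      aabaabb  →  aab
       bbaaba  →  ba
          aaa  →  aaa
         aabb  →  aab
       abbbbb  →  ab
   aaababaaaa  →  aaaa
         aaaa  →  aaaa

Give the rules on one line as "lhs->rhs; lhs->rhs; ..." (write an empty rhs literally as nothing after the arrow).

  | bbaa => baa
  | abbaababbab => abaababbab => ababbab => bbab => bab
  | abb => ab
  | bbbab => ab

aba->; bb->b; bbb->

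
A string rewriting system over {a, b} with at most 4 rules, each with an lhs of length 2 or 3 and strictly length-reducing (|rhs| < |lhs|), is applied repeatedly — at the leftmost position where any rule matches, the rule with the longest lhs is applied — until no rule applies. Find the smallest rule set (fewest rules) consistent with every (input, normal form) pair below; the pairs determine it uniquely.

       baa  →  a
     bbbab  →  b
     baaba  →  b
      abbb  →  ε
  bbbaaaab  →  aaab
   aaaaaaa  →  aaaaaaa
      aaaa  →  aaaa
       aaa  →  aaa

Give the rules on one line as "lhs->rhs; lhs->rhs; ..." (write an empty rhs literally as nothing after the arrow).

aba->b; abb->b; ba->; bb->

  | baa => a
  | bbbab => bab => b
  | baaba => aba => b
  | abbb => bb => ε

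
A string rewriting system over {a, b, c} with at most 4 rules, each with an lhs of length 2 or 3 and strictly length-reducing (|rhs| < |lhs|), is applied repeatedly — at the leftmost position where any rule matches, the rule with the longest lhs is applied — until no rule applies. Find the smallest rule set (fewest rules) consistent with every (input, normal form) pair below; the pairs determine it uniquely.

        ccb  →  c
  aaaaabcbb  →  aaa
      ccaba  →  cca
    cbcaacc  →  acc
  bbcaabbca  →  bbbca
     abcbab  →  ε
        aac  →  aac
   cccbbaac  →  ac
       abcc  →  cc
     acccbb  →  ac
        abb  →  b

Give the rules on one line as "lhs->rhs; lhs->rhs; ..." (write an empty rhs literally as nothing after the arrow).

ab->; caa->a; cb->

  | ccb => c
  | aaaaabcbb => aaaacbb => aaaab => aaa
  | ccaba => cca
  | cbcaacc => caacc => acc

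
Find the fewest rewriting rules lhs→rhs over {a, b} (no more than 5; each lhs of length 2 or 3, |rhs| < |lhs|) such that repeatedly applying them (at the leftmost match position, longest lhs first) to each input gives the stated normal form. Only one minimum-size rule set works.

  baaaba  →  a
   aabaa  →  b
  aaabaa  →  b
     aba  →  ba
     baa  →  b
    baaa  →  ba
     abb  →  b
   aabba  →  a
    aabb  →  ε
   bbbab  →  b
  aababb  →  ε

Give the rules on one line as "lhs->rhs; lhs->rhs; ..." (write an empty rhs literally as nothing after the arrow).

aa->; ab->; aba->ba; bb->

  | baaaba => baba => bba => a
  | aabaa => baa => b
  | aaabaa => abaa => baa => b
  | aba => ba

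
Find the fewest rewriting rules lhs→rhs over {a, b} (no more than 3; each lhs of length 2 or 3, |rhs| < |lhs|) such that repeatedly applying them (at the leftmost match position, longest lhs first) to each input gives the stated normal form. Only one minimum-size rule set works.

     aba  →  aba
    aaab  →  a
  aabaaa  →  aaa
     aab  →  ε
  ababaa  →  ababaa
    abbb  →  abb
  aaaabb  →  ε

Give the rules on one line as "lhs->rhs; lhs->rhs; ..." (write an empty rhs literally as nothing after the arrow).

aab->; bbb->bb

  | aba
  | aaab => a
  | aabaaa => aaa
  | aab => ε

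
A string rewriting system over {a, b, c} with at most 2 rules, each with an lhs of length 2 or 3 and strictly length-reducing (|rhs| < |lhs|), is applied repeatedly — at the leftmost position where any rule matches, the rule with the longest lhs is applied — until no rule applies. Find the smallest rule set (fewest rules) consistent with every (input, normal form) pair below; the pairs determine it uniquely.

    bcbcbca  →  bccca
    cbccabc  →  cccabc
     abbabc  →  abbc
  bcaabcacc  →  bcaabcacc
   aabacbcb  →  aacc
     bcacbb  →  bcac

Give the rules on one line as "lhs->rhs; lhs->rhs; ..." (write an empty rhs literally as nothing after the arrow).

  | bcbcbca => bccbca => bccca
  | cbccabc => cccabc
  | abbabc => abbc
  | bcaabcacc

ba->; cb->c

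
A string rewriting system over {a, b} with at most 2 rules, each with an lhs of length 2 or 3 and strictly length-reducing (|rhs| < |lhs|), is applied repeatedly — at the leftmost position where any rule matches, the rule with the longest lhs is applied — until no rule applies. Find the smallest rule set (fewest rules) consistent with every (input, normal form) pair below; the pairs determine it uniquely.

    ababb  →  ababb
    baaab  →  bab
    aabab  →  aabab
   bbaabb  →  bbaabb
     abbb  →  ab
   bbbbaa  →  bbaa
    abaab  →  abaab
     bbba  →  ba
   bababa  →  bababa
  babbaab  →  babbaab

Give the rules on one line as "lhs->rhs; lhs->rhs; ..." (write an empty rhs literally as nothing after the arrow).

  | ababb
  | baaab => bab
  | aabab
  | bbaabb

aaa->a; bbb->b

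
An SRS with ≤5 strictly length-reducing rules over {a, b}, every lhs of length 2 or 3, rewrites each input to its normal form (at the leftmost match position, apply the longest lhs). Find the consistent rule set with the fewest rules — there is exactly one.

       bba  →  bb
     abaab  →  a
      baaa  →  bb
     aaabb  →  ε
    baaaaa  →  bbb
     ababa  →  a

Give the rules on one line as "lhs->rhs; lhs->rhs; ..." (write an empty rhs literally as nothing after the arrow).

  | bba => bb
  | abaab => aab => a
  | baaa => bba => bb
  | aaabb => aabb => ab => ε

aaa->aa; ab->; ba->b; baa->bb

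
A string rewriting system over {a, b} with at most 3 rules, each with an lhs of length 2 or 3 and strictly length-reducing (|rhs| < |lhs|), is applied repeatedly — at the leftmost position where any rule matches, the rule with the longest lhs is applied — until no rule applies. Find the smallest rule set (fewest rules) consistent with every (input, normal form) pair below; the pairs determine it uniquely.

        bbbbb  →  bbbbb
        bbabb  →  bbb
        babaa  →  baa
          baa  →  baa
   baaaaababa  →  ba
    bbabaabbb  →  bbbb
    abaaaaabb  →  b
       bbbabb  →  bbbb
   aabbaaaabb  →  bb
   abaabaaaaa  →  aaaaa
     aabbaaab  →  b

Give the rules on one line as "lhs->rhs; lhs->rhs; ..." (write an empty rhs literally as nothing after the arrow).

  | bbbbb
  | bbabb => bbb
  | babaa => baa
  | baa

aab->ab; ab->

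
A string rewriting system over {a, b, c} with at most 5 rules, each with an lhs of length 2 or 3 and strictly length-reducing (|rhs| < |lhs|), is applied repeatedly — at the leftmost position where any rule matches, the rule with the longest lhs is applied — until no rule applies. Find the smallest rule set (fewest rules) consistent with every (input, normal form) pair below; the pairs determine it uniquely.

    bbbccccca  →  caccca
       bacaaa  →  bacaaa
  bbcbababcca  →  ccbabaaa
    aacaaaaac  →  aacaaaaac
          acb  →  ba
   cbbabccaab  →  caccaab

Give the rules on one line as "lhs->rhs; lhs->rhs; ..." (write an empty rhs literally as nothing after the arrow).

  | bbbccccca => cbccccca => caccca
  | bacaaa
  | bbcbababcca => ccbababcca => ccbabaaa
  | aacaaaaac

acb->ba; bb->c; bcc->a; cab->a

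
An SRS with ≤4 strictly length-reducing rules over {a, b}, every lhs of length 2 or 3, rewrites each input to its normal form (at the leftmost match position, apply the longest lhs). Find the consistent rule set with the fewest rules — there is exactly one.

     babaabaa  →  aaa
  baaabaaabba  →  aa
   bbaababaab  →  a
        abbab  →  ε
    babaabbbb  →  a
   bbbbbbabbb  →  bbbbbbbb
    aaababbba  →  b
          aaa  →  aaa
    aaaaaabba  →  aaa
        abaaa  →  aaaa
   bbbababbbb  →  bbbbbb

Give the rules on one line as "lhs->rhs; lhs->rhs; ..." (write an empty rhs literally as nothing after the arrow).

  | babaabaa => baabaa => abaa => aaa
  | baaabaaabba => aabaaabba => aaabba => aba => aa
  | bbaababaab => bababaab => babaab => baab => ab => a
  | abbab => abab => aab => ε

aab->; ab->a; ba->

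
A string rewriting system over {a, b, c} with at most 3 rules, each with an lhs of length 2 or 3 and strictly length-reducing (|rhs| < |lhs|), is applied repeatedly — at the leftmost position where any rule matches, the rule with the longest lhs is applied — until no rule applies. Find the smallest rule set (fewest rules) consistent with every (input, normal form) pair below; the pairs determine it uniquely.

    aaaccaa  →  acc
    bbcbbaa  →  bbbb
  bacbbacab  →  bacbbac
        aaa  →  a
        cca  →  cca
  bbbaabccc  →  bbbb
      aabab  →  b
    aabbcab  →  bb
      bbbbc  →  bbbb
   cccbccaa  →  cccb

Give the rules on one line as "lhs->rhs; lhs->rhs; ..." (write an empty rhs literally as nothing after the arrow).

aa->; ab->; bc->b

  | aaaccaa => accaa => acc
  | bbcbbaa => bbbbaa => bbbb
  | bacbbacab => bacbbac
  | aaa => a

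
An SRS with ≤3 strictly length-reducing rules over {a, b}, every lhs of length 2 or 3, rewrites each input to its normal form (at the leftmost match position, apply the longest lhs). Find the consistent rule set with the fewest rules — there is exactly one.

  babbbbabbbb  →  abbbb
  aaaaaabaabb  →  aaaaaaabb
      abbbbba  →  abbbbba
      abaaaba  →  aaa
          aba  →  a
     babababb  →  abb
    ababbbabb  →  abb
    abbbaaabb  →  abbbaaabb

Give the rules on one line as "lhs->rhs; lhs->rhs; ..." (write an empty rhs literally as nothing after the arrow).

  | babbbbabbbb => abbbbabbbb => abbbabbbb => abbabbbb => ababbbb => abbbb
  | aaaaaabaabb => aaaaaaabb
  | abbbbba
  | abaaaba => aaaba => aaa

aba->a; bab->ab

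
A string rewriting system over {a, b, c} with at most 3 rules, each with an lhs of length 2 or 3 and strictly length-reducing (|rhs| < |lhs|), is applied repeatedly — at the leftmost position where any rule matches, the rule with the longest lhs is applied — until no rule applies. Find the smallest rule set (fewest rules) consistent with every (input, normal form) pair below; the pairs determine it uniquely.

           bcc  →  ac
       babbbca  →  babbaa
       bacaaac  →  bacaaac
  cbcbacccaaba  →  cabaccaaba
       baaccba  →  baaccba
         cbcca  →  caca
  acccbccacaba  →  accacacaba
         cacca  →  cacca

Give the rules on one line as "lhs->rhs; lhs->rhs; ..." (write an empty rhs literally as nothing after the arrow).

  | bcc => ac
  | babbbca => babbaa
  | bacaaac
  | cbcbacccaaba => cabacccaaba => cabaccaaba

bc->a; ccc->cc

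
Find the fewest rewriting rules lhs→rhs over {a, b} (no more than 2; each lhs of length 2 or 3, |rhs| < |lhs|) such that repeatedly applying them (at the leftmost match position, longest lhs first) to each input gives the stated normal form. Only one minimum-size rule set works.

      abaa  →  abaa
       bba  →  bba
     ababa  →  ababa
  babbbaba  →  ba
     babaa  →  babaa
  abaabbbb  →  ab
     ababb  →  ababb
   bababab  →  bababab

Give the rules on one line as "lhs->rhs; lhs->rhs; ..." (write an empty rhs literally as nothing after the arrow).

aab->; bbb->

  | abaa
  | bba
  | ababa
  | babbbaba => baaba => ba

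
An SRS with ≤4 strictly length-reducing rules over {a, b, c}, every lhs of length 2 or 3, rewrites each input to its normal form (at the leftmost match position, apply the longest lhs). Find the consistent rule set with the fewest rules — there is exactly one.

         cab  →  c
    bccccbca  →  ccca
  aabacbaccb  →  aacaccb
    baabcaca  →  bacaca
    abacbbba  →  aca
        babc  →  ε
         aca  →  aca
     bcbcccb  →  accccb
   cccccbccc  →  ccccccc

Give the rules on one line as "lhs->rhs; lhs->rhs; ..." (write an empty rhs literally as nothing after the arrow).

ab->; acb->ac; bc->; bcb->ac

  | cab => c
  | bccccbca => cccbca => ccca
  | aabacbaccb => aacbaccb => aacaccb
  | baabcaca => bacaca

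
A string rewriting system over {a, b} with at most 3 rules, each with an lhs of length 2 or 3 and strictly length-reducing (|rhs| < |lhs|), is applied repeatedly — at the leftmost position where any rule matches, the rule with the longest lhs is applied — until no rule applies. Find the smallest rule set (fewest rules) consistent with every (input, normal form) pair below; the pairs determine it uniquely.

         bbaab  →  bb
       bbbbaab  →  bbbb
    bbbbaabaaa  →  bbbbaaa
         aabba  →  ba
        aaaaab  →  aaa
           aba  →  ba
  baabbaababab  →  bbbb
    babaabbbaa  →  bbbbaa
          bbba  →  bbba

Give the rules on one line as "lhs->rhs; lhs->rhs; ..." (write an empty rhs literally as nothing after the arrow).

  | bbaab => bb
  | bbbbaab => bbbb
  | bbbbaabaaa => bbbbaaa
  | aabba => ba

aab->; ab->b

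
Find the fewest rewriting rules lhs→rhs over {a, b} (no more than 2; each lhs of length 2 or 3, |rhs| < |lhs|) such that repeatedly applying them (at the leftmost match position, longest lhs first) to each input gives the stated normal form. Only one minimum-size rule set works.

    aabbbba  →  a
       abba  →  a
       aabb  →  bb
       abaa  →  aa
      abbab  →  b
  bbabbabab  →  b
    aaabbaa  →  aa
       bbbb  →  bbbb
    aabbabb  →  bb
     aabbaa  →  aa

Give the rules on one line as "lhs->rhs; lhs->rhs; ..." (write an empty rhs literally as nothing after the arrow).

ab->b; ba->a

  | aabbbba => abbbba => bbbba => bbba => bba => ba => a
  | abba => bba => ba => a
  | aabb => abb => bb
  | abaa => baa => aa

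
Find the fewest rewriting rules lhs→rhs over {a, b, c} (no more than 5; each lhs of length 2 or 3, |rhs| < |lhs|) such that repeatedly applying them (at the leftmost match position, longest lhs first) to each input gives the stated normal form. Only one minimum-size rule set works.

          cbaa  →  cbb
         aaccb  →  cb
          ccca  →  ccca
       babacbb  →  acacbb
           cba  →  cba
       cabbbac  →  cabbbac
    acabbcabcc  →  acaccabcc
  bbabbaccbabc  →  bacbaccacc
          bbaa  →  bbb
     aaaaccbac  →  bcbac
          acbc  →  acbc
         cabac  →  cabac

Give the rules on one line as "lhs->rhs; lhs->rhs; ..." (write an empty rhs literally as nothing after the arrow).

  | cbaa => cbb
  | aaccb => cb
  | ccca
  | babacbb => acacbb

aa->b; aac->; bab->ac; bbc->cc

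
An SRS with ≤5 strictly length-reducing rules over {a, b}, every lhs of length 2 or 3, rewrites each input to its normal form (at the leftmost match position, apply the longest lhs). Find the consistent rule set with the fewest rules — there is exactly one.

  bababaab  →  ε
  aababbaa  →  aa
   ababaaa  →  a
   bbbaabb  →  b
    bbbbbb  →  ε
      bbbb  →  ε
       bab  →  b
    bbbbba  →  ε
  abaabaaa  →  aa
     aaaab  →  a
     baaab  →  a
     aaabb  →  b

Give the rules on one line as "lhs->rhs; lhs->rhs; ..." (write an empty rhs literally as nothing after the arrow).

aaa->a; ab->; ba->; bb->

  | bababaab => babaab => baab => ab => ε
  | aababbaa => aabbaa => abaa => aa
  | ababaaa => abaaa => aaa => a
  | bbbaabb => baabb => abb => b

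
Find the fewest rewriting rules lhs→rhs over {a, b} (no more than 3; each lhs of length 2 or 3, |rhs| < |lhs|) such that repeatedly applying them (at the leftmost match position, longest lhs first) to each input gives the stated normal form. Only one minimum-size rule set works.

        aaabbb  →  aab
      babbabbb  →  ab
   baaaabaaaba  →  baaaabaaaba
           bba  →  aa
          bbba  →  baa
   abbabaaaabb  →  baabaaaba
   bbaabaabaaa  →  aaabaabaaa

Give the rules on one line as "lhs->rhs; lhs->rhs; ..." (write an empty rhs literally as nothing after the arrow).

  | aaabbb => aabab => aab
  | babbabbb => bbabbb => aabbb => abab => ab
  | baaaabaaaba
  | bba => aa

abb->ba; bab->b; bba->aa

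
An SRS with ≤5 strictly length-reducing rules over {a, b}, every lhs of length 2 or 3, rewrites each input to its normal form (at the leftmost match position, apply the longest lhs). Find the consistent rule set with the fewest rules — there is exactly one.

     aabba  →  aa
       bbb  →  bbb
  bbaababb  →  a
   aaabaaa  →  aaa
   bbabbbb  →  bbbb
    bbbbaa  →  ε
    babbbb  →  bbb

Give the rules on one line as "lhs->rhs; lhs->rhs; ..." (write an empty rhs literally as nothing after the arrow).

  | aabba => aaba => aab => aa
  | bbb
  | bbaababb => ababb => abbb => abb => ab => a
  | aaabaaa => aaabaa => aaaba => aaab => aaa

ab->a; aba->ab; bab->; bba->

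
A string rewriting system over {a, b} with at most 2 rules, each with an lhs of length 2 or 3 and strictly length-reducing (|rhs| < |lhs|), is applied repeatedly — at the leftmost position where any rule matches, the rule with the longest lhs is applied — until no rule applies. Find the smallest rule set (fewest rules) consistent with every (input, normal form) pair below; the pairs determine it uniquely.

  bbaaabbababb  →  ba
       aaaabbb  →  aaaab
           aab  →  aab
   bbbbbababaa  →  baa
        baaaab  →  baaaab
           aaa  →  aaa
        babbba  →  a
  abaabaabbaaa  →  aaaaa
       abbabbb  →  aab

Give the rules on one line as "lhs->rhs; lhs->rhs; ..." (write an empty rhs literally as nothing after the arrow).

aba->ba; bb->

  | bbaaabbababb => aaabbababb => aaaababb => aaababb => aababb => ababb => babb => ba
  | aaaabbb => aaaab
  | aab
  | bbbbbababaa => bbbababaa => bababaa => bbabaa => abaa => baa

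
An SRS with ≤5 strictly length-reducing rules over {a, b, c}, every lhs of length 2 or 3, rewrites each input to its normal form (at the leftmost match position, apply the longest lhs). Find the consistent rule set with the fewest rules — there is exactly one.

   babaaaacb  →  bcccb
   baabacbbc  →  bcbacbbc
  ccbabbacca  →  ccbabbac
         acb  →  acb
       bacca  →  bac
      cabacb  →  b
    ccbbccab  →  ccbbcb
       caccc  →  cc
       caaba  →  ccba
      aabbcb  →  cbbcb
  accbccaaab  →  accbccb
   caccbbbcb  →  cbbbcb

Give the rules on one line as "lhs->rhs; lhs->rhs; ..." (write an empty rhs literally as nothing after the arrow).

  | babaaaacb => baaaacb => bcaacb => bcccb
  | baabacbbc => bcbacbbc
  | ccbabbacca => ccbabbac
  | acb

aa->c; aba->a; cac->; cca->c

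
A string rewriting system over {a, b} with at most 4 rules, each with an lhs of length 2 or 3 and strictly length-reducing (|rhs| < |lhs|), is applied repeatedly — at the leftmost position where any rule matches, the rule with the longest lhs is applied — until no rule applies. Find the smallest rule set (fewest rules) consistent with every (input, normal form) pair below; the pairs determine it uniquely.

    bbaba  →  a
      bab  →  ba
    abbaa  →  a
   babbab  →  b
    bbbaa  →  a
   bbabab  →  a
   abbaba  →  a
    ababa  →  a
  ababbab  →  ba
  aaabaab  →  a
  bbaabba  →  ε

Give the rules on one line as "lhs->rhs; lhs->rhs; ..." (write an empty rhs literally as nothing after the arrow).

aa->; aab->; ab->a; bb->a

  | bbaba => aaba => a
  | bab => ba
  | abbaa => abaa => aaa => a
  | babbab => babab => baab => b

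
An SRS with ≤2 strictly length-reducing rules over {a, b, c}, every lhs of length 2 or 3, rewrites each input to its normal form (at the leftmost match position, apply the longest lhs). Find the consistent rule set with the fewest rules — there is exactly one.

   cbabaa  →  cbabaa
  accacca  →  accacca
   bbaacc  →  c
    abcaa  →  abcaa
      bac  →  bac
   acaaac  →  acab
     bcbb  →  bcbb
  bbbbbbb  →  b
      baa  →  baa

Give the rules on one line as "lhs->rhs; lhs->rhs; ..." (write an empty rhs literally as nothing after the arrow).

  | cbabaa
  | accacca
  | bbaacc => bbbc => c
  | abcaa

aac->b; bbb->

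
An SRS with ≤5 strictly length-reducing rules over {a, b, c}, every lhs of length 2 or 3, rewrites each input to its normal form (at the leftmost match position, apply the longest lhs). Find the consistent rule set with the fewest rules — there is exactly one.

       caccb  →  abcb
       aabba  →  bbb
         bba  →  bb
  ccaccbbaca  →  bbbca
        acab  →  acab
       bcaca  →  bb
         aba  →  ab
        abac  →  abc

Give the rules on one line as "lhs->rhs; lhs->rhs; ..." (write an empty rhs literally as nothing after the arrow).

  | caccb => abcb
  | aabba => bbba => bbb
  | bba => bb
  | ccaccbbaca => aaccbbaca => bccbbaca => babbaca => bbbaca => bbbca

aa->b; ba->b; cac->ab; cc->a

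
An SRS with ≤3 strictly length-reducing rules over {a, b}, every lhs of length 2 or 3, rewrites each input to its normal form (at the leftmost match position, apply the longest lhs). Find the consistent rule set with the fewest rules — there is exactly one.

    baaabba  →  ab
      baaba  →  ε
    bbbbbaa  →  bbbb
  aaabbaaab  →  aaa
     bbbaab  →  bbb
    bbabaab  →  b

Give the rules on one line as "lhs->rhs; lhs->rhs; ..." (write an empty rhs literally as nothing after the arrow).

ba->; baa->; bab->

  | baaabba => abba => ab
  | baaba => ba => ε
  | bbbbbaa => bbbb
  | aaabbaaab => aaabab => aaa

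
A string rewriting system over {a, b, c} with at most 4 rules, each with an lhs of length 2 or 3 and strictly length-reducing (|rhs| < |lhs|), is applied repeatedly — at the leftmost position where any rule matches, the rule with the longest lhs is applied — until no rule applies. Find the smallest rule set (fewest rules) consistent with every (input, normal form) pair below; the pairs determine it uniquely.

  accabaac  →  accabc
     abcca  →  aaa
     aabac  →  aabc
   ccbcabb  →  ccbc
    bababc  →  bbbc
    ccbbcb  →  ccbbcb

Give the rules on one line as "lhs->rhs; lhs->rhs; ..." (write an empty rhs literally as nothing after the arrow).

abb->; ba->b; bcc->a

  | accabaac => accabac => accabc
  | abcca => aaa
  | aabac => aabc
  | ccbcabb => ccbc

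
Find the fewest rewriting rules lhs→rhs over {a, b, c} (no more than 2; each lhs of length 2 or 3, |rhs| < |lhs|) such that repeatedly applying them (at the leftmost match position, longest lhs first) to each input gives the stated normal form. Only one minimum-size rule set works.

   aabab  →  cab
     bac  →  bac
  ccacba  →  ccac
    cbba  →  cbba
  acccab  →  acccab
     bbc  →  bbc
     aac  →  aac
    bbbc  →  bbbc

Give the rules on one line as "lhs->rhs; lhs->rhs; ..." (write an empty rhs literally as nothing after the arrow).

  | aabab => cab
  | bac
  | ccacba => ccac
  | cbba

aab->c; cba->c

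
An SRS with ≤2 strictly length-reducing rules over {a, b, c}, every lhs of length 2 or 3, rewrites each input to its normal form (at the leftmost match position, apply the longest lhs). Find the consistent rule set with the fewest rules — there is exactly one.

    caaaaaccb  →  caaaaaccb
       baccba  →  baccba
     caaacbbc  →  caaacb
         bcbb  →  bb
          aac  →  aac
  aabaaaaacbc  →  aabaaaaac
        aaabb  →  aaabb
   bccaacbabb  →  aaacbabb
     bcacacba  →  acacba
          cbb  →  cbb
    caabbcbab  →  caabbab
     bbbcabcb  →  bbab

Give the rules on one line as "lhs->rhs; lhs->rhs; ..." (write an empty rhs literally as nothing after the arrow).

  | caaaaaccb
  | baccba
  | caaacbbc => caaacb
  | bcbb => bb

bc->; bcc->a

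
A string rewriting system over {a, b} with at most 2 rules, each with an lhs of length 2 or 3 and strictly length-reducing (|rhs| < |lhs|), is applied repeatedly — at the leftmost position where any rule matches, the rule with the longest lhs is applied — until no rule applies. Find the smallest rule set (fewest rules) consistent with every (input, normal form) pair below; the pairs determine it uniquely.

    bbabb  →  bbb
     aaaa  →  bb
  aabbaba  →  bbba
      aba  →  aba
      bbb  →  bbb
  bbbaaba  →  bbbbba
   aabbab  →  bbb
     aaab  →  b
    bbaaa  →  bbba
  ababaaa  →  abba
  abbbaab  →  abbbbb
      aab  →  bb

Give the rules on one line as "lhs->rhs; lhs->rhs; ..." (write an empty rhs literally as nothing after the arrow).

  | bbabb => bbb
  | aaaa => baa => bb
  | aabbaba => bbbaba => bbba
  | aba

aa->b; bab->b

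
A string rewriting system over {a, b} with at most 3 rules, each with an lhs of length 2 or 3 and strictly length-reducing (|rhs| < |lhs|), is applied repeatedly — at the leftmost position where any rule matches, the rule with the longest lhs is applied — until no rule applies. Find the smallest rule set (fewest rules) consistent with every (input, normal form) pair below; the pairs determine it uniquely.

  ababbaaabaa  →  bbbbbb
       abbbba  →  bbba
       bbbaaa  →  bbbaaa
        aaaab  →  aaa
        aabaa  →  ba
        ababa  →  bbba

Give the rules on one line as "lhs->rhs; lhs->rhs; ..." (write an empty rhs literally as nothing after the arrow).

ab->; aba->bb

  | ababbaaabaa => bbbbaaabaa => bbbbaabba => bbbbaba => bbbbbb
  | abbbba => bbba
  | bbbaaa
  | aaaab => aaa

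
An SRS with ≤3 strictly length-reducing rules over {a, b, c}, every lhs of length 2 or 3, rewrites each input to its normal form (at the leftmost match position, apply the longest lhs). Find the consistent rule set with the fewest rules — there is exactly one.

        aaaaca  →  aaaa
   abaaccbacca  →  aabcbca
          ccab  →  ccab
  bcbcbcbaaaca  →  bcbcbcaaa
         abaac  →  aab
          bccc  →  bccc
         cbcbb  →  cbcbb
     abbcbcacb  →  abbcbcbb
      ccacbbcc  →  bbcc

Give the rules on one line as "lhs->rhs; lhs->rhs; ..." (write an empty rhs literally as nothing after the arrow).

  | aaaaca => aaaba => aaaa
  | abaaccbacca => aaaccbacca => aabcbacca => aabcacca => aabcbca
  | ccab
  | bcbcbcbaaaca => bcbcbcaaaca => bcbcbcaaba => bcbcbcaaa

ac->b; ba->a; ccb->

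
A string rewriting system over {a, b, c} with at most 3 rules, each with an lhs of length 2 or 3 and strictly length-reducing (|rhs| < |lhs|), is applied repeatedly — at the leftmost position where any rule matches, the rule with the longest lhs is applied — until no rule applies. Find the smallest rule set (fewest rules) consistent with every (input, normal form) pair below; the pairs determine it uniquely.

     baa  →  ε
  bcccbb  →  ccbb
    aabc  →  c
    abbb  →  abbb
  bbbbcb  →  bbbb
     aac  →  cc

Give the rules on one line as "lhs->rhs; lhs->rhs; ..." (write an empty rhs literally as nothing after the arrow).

  | baa => bc => ε
  | bcccbb => ccbb
  | aabc => cbc => c
  | abbb

aa->c; bc->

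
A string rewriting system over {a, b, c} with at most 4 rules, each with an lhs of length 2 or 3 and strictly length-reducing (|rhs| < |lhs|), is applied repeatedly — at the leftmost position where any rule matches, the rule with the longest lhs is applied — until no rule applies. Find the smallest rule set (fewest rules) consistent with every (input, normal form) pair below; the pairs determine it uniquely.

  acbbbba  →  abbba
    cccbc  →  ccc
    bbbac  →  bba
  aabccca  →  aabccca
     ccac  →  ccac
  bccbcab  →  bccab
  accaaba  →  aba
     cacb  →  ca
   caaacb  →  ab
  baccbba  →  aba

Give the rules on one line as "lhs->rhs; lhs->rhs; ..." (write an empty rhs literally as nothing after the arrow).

  | acbbbba => abbba
  | cccbc => ccc
  | bbbac => bba
  | aabccca

bac->a; caa->b; cb->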